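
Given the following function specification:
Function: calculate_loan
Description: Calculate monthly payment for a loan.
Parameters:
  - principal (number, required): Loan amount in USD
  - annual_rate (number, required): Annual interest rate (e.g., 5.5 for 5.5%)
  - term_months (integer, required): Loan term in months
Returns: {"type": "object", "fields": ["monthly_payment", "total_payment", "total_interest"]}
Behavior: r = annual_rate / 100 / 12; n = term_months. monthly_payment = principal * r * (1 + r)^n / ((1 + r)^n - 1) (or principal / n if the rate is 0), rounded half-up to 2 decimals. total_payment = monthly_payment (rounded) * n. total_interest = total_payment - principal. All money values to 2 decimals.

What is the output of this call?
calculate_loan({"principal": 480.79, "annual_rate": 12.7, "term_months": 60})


r = 12.7 / 100 / 12 = 0.010583333333 (keep full precision)
(1 + r)^60 = 1.88073623
monthly_payment = 480.79 * 0.010583333333 * 1.88073623 / (1.88073623 - 1) = 10.865756 -> 10.87
total_payment = 10.87 * 60 = 652.20
total_interest = 652.20 - 480.79 = 171.41
Output:
{"monthly_payment": 10.87, "total_payment": 652.2, "total_interest": 171.41}


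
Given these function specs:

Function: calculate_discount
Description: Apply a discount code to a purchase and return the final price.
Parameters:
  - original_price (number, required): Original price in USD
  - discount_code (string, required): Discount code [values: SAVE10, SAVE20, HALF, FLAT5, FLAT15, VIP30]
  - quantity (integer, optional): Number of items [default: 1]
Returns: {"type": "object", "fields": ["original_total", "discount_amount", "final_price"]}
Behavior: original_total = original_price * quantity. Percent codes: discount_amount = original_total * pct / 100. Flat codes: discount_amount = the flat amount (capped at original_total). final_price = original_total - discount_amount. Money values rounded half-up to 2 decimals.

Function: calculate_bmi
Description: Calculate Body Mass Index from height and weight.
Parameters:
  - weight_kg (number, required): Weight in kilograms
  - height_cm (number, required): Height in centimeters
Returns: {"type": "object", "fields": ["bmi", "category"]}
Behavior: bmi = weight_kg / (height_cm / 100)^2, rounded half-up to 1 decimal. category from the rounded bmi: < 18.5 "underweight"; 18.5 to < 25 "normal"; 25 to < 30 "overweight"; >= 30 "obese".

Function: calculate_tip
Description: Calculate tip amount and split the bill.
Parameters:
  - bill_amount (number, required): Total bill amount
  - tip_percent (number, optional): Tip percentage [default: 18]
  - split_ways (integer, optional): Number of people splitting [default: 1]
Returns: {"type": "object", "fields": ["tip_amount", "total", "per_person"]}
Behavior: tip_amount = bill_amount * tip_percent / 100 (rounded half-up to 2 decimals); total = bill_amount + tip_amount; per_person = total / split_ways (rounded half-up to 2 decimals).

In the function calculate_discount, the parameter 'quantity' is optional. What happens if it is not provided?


The calculate_discount spec declares:
  - quantity (integer, optional): Number of items [default: 1]
It defaults to 1


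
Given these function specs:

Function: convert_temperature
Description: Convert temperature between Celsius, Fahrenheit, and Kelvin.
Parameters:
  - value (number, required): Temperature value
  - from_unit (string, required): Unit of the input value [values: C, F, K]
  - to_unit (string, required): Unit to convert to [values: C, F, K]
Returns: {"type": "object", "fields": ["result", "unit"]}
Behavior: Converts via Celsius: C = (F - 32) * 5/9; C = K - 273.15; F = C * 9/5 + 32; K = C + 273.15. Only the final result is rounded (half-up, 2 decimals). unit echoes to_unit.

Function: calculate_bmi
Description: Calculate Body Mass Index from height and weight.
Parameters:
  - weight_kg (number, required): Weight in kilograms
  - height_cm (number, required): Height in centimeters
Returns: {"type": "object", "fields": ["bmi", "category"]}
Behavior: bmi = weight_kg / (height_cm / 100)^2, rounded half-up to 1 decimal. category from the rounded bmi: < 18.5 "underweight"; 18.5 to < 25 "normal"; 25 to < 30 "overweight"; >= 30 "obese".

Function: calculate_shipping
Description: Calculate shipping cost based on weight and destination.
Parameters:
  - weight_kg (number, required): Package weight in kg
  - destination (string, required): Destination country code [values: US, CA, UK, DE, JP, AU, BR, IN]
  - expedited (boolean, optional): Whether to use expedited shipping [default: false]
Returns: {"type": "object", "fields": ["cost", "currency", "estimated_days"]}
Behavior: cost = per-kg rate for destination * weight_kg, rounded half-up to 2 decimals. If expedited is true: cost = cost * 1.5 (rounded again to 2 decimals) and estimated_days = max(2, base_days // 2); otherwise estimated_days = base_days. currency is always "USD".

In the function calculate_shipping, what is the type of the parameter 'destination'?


The calculate_shipping spec declares:
  - destination (string, required): Destination country code [values: US, CA, UK, DE, JP, AU, BR, IN]
Type:
string


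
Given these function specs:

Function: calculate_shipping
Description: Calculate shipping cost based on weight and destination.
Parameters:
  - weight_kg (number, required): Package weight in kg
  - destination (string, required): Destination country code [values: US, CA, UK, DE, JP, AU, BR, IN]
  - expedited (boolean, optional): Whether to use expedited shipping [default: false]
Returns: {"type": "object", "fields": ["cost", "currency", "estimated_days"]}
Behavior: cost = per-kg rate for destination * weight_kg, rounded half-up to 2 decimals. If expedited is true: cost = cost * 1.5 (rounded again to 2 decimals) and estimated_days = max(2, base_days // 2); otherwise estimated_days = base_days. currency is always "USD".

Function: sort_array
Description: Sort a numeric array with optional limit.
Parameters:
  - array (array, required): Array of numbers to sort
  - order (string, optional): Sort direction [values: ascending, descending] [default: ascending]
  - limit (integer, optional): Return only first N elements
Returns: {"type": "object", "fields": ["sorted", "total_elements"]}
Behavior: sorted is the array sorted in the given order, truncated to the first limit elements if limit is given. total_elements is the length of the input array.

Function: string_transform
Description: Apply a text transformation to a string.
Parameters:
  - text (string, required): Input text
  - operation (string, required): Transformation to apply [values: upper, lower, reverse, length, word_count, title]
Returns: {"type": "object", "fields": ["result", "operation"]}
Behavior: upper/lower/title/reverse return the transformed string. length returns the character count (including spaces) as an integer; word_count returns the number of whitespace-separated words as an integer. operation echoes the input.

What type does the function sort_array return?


The sort_array spec declares Returns: {"type": "object", "fields": ["sorted", "total_elements"]}
Type:
object


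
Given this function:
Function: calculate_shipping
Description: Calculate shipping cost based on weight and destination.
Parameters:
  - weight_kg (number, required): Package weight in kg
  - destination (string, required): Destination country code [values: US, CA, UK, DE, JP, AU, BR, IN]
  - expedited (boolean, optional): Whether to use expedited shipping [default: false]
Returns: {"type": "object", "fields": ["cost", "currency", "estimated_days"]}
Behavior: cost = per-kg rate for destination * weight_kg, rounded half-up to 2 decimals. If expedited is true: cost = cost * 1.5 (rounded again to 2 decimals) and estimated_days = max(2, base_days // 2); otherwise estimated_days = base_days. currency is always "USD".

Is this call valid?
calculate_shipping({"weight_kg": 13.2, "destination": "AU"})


Checking all required parameters present and types match... All valid.
Valid


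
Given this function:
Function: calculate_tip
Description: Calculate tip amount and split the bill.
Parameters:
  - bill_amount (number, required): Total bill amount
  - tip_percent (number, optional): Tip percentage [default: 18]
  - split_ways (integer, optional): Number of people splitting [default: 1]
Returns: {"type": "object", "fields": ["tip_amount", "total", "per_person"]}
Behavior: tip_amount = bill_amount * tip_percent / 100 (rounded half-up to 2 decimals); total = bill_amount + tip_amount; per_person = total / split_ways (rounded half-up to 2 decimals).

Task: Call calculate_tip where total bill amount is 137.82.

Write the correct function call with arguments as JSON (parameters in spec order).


Mapping each described value to its parameter name:
  'Total bill amount' -> bill_amount = 137.82
calculate_tip({"bill_amount": 137.82})


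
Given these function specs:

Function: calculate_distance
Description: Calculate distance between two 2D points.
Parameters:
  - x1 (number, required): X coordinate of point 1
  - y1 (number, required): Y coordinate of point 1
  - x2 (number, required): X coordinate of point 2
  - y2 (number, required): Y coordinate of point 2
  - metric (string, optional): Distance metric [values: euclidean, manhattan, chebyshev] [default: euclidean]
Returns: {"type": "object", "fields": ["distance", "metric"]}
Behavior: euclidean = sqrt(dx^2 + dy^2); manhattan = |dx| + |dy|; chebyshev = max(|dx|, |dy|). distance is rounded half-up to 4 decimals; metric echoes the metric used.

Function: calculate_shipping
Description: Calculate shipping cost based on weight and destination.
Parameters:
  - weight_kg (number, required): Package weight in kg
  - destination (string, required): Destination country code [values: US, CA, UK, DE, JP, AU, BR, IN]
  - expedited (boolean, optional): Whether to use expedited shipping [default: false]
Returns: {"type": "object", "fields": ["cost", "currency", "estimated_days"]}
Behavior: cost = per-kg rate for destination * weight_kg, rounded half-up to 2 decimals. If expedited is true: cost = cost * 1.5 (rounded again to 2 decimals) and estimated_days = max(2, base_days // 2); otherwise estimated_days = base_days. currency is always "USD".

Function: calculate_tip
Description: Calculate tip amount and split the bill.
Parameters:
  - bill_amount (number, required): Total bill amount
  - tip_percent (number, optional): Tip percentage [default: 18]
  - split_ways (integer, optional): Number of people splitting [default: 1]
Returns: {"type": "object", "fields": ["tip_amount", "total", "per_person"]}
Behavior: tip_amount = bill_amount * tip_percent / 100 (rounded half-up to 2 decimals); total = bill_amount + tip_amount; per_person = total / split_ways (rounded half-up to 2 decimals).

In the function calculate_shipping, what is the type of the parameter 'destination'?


The calculate_shipping spec declares:
  - destination (string, required): Destination country code [values: US, CA, UK, DE, JP, AU, BR, IN]
Type:
string


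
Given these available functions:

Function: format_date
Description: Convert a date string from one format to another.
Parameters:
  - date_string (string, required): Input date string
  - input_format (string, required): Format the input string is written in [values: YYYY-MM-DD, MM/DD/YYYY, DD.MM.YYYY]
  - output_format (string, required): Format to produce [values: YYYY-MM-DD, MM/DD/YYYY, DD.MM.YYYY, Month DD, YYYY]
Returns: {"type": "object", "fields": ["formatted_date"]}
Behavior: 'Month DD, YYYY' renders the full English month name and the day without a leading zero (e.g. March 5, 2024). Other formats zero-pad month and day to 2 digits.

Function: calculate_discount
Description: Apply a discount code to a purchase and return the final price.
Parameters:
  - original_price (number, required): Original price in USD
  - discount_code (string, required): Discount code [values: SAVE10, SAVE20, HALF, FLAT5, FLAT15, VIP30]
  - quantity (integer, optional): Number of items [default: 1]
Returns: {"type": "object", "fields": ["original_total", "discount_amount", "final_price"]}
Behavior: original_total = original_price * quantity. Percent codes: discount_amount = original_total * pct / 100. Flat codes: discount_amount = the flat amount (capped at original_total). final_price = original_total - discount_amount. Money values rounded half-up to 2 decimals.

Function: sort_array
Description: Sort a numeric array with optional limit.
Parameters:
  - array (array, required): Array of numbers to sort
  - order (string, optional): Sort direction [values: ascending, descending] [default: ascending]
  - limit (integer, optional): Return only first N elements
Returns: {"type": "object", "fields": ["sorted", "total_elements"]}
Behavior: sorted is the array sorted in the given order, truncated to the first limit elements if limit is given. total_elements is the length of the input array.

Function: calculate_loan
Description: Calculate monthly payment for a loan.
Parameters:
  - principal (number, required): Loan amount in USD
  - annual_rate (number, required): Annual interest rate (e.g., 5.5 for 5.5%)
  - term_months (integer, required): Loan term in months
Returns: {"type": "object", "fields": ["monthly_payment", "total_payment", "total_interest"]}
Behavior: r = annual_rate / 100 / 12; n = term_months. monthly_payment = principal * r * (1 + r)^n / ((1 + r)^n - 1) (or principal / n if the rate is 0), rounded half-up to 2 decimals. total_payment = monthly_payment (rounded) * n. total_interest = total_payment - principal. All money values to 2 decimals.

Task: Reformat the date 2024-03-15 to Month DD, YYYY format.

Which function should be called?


The task needs a function whose description is: Convert a date string from one format to another.
format_date


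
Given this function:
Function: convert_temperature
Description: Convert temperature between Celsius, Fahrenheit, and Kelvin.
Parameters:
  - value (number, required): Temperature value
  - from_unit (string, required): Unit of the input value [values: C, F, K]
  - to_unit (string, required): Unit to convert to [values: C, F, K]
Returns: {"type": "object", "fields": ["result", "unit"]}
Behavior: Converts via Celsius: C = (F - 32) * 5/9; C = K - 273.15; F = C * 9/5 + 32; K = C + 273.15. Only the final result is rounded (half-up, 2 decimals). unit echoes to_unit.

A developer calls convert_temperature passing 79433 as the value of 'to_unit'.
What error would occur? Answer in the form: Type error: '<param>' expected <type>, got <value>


Spec: 'to_unit' is declared as string; 79433 is an integer.
Type error: 'to_unit' expected string, got 79433


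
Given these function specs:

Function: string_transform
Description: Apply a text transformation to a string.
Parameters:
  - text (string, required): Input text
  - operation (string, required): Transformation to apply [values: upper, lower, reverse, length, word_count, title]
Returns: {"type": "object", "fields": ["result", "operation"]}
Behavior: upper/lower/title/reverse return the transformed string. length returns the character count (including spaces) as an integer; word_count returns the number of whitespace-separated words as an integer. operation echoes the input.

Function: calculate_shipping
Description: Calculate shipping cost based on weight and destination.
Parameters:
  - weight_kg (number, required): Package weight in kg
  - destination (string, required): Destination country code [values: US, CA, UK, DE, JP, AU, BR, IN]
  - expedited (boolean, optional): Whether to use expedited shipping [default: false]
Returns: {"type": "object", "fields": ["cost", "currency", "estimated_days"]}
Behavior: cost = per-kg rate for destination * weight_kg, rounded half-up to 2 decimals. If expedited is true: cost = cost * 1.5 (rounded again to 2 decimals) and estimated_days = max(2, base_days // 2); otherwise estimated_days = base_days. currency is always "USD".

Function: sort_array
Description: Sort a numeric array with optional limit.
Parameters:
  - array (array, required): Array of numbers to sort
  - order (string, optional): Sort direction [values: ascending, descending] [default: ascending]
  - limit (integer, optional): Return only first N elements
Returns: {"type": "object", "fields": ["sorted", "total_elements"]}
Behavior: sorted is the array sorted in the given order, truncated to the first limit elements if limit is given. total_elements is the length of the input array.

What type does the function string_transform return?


The string_transform spec declares Returns: {"type": "object", "fields": ["result", "operation"]}
Type:
object


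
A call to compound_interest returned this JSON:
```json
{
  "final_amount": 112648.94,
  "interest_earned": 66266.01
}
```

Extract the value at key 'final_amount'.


112648.94


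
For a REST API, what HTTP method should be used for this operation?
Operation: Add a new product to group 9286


GET = read, POST = create, PUT = update/replace, DELETE = remove
This operation is a create.
POST


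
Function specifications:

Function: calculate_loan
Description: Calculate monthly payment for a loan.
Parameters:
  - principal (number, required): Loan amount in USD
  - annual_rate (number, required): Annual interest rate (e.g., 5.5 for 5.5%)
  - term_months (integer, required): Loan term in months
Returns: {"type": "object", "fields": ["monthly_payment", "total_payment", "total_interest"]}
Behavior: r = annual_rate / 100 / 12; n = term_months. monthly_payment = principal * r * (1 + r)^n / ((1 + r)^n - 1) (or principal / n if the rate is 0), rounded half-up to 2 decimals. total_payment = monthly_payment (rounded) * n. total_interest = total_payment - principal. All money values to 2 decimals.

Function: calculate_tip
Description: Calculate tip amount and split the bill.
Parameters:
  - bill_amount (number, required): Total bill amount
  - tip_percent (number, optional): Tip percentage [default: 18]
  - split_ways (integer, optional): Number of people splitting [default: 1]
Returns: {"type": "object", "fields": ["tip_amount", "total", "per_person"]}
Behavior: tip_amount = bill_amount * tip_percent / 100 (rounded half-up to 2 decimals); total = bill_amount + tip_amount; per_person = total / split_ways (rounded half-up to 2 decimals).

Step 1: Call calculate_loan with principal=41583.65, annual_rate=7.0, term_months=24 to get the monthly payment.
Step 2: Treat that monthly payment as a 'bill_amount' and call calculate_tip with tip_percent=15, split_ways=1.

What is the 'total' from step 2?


Step 1: calculate_loan(principal=41583.65, annual_rate=7.0, term_months=24)
  r = 7.0 / 100 / 12 = 0.005833333333 (keep full precision)
  (1 + r)^24 = 1.14980602
  monthly_payment = 41583.65 * 0.005833333333 * 1.14980602 / (1.14980602 - 1) = 1861.807259 -> 1861.81
  total_payment = 1861.81 * 24 = 44683.44
  total_interest = 44683.44 - 41583.65 = 3099.79
  -> monthly_payment = 1861.81
Step 2: calculate_tip(bill_amount=1861.81, tip_percent=15, split_ways=1)
  tip_amount = 1861.81 * 15/100 = 279.2715 -> 279.27
  total = 1861.81 + 279.27 = 2141.08
  per_person = 2141.08 / 1 = 2141.08 -> 2141.08
  -> total = 2141.08
$2141.08


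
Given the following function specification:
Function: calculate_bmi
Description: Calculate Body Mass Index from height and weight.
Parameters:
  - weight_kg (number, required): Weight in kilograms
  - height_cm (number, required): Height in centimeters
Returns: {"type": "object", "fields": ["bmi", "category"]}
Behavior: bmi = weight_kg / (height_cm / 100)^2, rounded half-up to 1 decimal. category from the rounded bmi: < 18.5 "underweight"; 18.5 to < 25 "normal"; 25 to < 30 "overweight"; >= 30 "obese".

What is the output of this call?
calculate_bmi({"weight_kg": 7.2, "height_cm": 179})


height_m = 179 / 100 = 1.79
bmi = 7.2 / 1.79^2 = 7.2 / 3.2041 = 2.247121 -> 2.2
2.2 < 18.5 -> underweight
Output:
{"bmi": 2.2, "category": "underweight"}


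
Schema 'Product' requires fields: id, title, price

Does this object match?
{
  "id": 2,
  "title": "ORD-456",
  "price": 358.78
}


Checking required fields... All present.
Valid - all required fields present


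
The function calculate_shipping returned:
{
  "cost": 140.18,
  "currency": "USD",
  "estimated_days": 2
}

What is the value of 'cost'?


140.18


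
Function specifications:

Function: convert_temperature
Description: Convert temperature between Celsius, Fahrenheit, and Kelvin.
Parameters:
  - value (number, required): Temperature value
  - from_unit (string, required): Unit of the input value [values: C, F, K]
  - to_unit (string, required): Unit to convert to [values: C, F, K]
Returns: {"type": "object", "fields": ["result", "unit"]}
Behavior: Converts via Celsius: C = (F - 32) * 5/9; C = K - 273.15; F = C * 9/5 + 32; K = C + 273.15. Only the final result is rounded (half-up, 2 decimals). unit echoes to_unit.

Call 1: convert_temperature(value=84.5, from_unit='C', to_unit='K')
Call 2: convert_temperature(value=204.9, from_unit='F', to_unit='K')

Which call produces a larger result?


Call 1:
  Input already in C: 84.5
  To K: 84.5 + 273.15 = 357.65
  Round to 2 decimals: 357.65
  -> 357.65 K
Call 2:
  To C: (204.9 - 32) * 5/9 = 96.055556
  To K: 96.055556 + 273.15 = 369.205556
  Round to 2 decimals: 369.21
  -> 369.21 K
Call 2 (369.21 K)


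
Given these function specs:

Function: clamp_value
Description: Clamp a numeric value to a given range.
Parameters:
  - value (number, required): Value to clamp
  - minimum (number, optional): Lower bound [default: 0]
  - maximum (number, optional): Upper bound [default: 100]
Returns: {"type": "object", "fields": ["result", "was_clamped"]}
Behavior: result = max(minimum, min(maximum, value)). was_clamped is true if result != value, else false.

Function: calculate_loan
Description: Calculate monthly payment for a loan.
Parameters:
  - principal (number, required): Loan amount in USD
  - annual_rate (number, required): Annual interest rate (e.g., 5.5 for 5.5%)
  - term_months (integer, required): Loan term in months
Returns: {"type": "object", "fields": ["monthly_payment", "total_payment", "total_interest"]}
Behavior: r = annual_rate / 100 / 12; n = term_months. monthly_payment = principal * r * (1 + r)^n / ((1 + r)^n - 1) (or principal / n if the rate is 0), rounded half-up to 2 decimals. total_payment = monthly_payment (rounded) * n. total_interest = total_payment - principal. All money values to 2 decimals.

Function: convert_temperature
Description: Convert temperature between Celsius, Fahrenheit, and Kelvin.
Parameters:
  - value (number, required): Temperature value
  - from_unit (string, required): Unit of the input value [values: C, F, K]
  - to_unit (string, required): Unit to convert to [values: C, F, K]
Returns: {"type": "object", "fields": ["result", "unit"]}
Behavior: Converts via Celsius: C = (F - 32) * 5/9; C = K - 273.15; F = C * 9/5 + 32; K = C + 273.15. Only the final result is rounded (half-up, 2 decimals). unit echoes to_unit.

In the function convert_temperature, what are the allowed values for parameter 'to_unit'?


The convert_temperature spec declares:
  - to_unit (string, required): Unit to convert to [values: C, F, K]
Allowed values:
C, F, K


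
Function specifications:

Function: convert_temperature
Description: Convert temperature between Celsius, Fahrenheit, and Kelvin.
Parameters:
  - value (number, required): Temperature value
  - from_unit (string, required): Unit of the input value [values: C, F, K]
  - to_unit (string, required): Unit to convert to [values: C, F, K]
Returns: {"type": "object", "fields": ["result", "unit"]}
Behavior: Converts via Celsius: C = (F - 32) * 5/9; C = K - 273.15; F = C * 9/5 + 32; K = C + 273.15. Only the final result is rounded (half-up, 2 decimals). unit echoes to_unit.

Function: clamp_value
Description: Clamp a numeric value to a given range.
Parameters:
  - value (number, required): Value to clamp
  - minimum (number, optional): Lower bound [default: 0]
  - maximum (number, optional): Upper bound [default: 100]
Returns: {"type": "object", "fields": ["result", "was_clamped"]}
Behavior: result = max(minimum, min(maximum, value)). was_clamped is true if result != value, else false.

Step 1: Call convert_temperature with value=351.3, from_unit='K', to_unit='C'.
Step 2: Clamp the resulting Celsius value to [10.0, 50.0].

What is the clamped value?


Step 1: convert_temperature(value=351.3, from_unit=K, to_unit=C)
  To C: 351.3 - 273.15 = 78.15
  Target is C: 78.15
  Round to 2 decimals: 78.15
  -> result = 78.15 C
Step 2: clamp_value(value=78.15, minimum=10.0, maximum=50.0)
  result = max(10.0, min(50.0, 78.15)) = max(10.0, 50.0) = 50.0
  was_clamped = (50.0 != 78.15) = true
  -> result = 50.0
50.0


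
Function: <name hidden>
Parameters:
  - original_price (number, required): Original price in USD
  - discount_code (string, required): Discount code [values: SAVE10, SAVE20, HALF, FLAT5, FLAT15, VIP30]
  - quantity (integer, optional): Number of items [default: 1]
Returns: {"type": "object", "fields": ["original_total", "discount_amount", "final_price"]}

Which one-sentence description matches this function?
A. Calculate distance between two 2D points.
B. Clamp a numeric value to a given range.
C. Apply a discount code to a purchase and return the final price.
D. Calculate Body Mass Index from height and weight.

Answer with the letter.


Parameters original_price, discount_code, quantity and return ["original_total", "discount_amount", "final_price"] fit: Apply a discount code to a purchase and return the final price.
C


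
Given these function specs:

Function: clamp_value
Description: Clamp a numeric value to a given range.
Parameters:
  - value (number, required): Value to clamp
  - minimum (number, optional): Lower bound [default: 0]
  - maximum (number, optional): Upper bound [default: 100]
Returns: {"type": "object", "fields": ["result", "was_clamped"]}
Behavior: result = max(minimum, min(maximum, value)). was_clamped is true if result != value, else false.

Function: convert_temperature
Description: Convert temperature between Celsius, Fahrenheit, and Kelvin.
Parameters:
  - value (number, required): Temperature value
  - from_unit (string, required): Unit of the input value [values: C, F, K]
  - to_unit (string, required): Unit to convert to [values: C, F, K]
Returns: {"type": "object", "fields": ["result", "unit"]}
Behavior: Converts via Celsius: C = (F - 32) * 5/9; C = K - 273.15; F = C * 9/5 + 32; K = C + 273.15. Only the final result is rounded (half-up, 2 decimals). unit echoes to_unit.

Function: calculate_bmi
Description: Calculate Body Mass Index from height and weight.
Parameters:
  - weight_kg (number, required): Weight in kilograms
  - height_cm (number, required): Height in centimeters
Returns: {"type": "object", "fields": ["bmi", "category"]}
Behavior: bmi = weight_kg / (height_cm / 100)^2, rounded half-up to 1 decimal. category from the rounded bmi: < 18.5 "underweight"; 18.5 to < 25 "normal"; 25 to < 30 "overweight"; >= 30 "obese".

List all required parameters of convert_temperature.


Parameters of convert_temperature and their required/optional flag:
  value: required
  from_unit: required
  to_unit: required
from_unit, to_unit, value


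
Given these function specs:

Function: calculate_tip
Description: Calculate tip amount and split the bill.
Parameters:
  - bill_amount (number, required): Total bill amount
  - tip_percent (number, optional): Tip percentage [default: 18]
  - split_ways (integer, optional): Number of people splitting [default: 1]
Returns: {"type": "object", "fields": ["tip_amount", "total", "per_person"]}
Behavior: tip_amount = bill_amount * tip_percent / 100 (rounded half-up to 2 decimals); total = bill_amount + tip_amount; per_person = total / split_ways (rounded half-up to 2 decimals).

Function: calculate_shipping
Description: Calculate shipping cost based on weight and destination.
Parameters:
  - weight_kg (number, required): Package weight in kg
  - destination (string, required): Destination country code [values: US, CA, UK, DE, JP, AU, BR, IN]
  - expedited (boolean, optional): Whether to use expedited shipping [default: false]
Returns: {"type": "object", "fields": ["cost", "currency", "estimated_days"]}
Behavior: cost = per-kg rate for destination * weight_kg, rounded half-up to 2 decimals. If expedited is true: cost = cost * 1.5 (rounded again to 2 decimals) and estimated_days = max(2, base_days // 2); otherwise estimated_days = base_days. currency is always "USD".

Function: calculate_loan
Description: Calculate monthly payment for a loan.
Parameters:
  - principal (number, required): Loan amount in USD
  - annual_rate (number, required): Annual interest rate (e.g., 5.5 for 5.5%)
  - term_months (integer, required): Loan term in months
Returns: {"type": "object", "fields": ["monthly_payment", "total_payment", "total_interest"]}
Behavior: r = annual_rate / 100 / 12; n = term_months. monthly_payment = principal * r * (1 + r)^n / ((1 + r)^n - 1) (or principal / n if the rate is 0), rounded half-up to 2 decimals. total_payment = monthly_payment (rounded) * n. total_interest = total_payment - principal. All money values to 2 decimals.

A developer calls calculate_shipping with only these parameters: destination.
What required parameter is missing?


Required parameters: weight_kg, destination
Provided: destination
Missing: weight_kg
weight_kg


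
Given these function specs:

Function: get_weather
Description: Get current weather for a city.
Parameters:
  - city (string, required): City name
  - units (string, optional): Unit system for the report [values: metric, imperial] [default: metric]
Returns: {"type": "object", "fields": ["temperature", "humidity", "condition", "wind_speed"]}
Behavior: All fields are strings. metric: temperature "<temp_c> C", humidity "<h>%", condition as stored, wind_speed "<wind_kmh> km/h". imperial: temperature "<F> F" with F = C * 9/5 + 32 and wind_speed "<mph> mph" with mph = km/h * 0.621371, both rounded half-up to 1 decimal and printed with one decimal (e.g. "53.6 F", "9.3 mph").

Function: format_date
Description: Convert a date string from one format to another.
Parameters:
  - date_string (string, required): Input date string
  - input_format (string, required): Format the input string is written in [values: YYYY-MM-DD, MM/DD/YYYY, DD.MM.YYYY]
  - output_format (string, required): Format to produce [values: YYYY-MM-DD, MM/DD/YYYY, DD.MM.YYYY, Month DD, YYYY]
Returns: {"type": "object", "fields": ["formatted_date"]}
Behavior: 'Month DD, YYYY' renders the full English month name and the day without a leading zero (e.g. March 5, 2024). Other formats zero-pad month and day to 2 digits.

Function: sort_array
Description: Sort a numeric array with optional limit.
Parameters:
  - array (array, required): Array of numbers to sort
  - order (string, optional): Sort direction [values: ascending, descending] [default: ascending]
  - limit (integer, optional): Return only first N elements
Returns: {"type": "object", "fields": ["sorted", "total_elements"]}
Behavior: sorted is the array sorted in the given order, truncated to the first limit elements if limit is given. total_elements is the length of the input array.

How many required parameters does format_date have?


Parameters of format_date: date_string (required), input_format (required), output_format (required)
Required count:
3


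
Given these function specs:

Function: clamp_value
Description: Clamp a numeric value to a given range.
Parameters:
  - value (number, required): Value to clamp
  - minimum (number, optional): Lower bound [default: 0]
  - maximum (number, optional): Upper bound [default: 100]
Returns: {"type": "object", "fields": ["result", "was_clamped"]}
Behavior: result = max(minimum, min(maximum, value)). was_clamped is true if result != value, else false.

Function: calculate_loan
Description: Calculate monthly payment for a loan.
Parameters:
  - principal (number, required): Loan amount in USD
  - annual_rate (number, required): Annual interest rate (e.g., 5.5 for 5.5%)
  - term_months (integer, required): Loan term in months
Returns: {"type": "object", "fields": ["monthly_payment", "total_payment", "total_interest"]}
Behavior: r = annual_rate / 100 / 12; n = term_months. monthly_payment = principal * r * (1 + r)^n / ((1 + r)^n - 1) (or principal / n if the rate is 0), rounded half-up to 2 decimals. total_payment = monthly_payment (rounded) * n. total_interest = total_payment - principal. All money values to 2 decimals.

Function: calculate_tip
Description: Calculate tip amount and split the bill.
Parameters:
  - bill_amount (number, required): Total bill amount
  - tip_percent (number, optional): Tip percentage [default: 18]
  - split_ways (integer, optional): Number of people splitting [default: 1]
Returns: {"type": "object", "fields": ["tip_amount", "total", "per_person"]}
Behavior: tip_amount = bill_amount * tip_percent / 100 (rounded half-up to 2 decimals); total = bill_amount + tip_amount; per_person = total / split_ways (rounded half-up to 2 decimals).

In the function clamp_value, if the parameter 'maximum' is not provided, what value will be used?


The clamp_value spec declares:
  - maximum (number, optional): Upper bound [default: 100]
Default:
100


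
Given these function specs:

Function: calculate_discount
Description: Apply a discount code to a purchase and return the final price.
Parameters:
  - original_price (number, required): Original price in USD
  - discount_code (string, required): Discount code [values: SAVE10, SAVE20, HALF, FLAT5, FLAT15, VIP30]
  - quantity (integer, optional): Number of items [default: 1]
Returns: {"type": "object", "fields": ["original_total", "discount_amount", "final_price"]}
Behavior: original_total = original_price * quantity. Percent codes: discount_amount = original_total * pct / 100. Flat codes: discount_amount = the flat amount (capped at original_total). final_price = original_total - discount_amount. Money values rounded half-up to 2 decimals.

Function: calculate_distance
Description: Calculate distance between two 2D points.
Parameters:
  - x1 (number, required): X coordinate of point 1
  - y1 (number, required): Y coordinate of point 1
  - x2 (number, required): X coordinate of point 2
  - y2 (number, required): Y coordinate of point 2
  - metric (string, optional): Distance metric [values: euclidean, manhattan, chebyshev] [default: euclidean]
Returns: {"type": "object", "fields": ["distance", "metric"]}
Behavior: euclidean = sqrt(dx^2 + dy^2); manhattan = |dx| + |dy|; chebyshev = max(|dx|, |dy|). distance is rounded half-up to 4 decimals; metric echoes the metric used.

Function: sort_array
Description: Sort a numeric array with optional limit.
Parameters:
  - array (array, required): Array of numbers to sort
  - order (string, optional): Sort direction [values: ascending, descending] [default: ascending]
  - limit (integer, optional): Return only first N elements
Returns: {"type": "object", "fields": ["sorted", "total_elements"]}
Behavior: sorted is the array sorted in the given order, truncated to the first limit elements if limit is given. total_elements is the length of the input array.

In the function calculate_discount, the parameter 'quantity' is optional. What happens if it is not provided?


The calculate_discount spec declares:
  - quantity (integer, optional): Number of items [default: 1]
It defaults to 1


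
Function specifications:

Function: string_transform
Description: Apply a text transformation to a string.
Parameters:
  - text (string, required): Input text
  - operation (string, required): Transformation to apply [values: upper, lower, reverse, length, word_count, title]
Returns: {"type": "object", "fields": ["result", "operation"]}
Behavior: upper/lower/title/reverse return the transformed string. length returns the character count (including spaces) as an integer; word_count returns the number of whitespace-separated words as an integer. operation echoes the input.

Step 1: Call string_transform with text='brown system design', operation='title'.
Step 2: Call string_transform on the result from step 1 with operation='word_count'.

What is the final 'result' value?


Step 1: string_transform(text='brown system design', operation='title')
  -> result = 'Brown System Design'
Step 2: string_transform(text='Brown System Design', operation='word_count')
  words: Brown, System, Design -> 3
  -> result = 3
3


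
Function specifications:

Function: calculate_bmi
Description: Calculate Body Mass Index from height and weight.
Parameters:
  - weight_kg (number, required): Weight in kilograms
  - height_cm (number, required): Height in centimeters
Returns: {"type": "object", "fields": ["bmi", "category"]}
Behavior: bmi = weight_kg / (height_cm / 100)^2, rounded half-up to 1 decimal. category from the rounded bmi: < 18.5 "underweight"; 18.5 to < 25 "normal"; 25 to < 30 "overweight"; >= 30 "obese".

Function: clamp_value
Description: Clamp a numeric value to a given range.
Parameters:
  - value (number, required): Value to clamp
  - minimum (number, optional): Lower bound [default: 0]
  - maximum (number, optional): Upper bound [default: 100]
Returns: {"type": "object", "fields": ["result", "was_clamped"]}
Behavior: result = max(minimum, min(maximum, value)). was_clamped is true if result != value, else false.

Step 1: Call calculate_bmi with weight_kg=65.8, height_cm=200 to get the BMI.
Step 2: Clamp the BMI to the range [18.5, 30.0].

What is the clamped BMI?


Step 1: calculate_bmi(weight_kg=65.8, height_cm=200)
  height_m = 200 / 100 = 2
  bmi = 65.8 / 2^2 = 65.8 / 4 = 16.45 -> 16.5
  16.5 < 18.5 -> underweight
  -> bmi = 16.5
Step 2: clamp_value(value=16.5, minimum=18.5, maximum=30.0)
  result = max(18.5, min(30.0, 16.5)) = max(18.5, 16.5) = 18.5
  was_clamped = (18.5 != 16.5) = true
  -> result = 18.5
18.5


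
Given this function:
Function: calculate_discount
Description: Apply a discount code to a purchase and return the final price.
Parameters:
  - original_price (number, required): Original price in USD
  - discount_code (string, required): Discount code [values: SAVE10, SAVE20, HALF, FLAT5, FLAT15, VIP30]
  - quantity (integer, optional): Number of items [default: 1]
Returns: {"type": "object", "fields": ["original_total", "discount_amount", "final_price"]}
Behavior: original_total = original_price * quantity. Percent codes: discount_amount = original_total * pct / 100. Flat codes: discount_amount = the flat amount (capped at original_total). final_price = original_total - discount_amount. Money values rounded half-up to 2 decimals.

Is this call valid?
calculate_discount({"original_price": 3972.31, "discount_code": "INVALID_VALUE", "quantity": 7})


Checking parameter values...
Parameter 'discount_code' has value 'INVALID_VALUE' not in allowed: SAVE10, SAVE20, HALF, FLAT5, FLAT15, VIP30
Invalid - 'discount_code' must be one of SAVE10, SAVE20, HALF, FLAT5, FLAT15, VIP30


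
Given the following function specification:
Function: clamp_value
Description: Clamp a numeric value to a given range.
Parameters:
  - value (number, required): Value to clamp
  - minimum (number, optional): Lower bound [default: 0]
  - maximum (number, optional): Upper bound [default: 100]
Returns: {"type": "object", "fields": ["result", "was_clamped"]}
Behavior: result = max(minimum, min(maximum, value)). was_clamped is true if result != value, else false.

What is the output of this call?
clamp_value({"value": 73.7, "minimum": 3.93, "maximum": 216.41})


result = max(3.93, min(216.41, 73.7)) = max(3.93, 73.7) = 73.7
was_clamped = (73.7 != 73.7) = false
Output:
{"result": 73.7, "was_clamped": false}


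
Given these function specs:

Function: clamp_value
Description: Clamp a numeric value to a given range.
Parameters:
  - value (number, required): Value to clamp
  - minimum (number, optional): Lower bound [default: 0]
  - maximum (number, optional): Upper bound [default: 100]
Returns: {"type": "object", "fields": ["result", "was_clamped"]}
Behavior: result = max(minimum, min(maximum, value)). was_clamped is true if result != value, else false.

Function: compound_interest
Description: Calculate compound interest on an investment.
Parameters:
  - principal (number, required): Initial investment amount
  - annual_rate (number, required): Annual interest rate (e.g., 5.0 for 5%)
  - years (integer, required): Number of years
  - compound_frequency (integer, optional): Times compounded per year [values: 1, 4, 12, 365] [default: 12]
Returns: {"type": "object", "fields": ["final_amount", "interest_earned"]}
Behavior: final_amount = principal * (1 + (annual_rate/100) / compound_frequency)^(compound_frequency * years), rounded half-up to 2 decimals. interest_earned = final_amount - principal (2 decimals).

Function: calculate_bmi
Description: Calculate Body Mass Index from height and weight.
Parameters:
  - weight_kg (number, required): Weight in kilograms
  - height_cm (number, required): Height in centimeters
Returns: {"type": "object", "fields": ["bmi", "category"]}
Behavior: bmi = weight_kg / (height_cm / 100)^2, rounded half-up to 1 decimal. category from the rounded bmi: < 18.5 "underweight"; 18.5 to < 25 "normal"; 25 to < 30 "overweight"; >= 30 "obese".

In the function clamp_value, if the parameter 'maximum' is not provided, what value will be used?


The clamp_value spec declares:
  - maximum (number, optional): Upper bound [default: 100]
Default:
100
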